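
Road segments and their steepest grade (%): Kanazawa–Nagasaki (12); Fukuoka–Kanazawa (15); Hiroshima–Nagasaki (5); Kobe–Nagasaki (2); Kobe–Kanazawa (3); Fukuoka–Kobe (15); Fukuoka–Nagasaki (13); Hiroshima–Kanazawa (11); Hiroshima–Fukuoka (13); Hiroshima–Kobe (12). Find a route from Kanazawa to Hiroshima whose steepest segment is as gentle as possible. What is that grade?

Checking several routes:
Kanazawa-Kobe-Hiroshima: max(3, 12) = 12
Kanazawa-Hiroshima: max(11) = 11
Kanazawa-Kobe-Nagasaki-Hiroshima: max(3, 2, 5) = 5
Best route has worst link 5%.

5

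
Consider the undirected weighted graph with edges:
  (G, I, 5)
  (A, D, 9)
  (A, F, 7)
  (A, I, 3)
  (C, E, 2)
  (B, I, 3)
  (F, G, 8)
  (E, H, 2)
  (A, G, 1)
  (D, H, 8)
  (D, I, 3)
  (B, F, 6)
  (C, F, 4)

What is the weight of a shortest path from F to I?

Checking several routes:
F→G→A→I: 8 + 1 + 3 = 12
F→A→G→I: 7 + 1 + 5 = 13
F→A→I: 7 + 3 = 10
F→B→I: 6 + 3 = 9
The minimum is 9.

9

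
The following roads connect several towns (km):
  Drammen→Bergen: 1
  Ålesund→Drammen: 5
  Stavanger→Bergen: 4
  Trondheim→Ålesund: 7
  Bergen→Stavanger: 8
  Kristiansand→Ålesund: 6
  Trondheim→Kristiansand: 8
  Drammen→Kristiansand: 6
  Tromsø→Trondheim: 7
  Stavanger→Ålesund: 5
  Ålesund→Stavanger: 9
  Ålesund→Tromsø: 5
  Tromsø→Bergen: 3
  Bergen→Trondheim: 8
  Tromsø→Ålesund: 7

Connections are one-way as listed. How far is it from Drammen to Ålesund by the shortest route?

12

Candidate routes:
Drammen -> Bergen -> Trondheim -> Kristiansand -> Ålesund: 1 + 8 + 8 + 6 = 23
Drammen -> Bergen -> Trondheim -> Ålesund: 1 + 8 + 7 = 16
Drammen -> Kristiansand -> Ålesund: 6 + 6 = 12
Drammen -> Bergen -> Stavanger -> Ålesund: 1 + 8 + 5 = 14
Shortest: 12 km.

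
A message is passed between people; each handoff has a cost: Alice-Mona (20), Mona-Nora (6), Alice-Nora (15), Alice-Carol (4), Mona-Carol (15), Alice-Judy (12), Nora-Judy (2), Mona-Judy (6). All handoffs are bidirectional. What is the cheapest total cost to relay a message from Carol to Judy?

16

Comparing a few candidate routes:
Carol - Mona - Judy: 15 + 6 = 21
Carol - Alice - Judy: 4 + 12 = 16
Carol - Alice - Nora - Judy: 4 + 15 + 2 = 21
Shortest: 16.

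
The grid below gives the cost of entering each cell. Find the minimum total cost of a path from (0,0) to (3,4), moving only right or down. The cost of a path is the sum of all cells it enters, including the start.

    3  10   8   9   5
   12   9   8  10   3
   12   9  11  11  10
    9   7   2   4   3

47

Take (0,0) → (0,1) → (1,1) → (2,1) → (3,1) → (3,2) → (3,3) → (3,4) for a total of 3 + 10 + 9 + 9 + 7 + 2 + 4 + 3 = 47.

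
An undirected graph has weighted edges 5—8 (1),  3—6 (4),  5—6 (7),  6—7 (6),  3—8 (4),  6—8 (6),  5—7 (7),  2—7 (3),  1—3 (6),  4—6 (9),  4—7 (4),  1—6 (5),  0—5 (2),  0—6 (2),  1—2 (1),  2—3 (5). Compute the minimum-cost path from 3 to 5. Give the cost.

Checking several routes:
3→6→8→5: 4 + 6 + 1 = 11
3→6→5: 4 + 7 = 11
3→1→6→0→5: 6 + 5 + 2 + 2 = 15
3→8→6→0→5: 4 + 6 + 2 + 2 = 14
3→6→0→5: 4 + 2 + 2 = 8
3→8→5: 4 + 1 = 5
Best route has total 5.

5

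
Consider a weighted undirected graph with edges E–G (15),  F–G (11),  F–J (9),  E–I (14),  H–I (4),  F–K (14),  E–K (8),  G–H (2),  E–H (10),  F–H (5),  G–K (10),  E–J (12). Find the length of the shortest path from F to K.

14

Some routes from F to K:
F→H→G→K: 5 + 2 + 10 = 17
F→K: 14
F→G→K: 11 + 10 = 21
The minimum is 14.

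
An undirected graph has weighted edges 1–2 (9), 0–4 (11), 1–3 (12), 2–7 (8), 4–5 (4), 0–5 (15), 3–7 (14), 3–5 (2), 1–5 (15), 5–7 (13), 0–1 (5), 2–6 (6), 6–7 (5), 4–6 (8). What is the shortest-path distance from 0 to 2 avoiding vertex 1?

Comparing a few candidate routes:
0 -> 5 -> 7 -> 2: 15 + 13 + 8 = 36
0 -> 4 -> 6 -> 7 -> 2: 11 + 8 + 5 + 8 = 32
0 -> 4 -> 6 -> 2: 11 + 8 + 6 = 25
0 -> 4 -> 5 -> 7 -> 2: 11 + 4 + 13 + 8 = 36
0 -> 5 -> 4 -> 6 -> 2: 15 + 4 + 8 + 6 = 33
Best route has total 25.

25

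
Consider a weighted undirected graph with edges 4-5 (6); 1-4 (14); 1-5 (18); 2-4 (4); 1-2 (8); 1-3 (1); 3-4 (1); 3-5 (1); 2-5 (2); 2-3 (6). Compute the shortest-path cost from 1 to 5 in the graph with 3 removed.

Checking several routes:
1 -> 2 -> 5: 8 + 2 = 10
1 -> 2 -> 4 -> 5: 8 + 4 + 6 = 18
1 -> 5: 18
The minimum is 10.

10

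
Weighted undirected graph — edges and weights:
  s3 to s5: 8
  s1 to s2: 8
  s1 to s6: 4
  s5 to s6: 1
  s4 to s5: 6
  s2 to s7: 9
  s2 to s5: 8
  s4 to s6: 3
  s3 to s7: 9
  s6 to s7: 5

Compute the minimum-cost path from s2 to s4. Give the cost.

12

Some routes from s2 to s4:
s2-s5-s6-s4: 8 + 1 + 3 = 12
s2-s7-s6-s4: 9 + 5 + 3 = 17
s2-s5-s4: 8 + 6 = 14
s2-s1-s6-s4: 8 + 4 + 3 = 15
s2-s1-s6-s5-s4: 8 + 4 + 1 + 6 = 19
Shortest: 12.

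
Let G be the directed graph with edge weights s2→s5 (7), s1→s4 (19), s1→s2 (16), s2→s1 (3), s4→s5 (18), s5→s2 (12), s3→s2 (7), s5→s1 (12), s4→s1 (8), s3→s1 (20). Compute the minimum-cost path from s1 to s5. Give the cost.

Paths from s1 to s5:
s1-s4-s5: 19 + 18 = 37
s1-s2-s5: 16 + 7 = 23
The minimum is 23.

23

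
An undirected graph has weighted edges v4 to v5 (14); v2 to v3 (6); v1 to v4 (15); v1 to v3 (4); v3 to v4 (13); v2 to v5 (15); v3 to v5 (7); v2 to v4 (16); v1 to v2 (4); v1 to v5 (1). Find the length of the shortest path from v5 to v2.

A few of the v5→v2 routes:
v5-v3-v2: 7 + 6 = 13
v5-v1-v2: 1 + 4 = 5
v5-v1-v3-v2: 1 + 4 + 6 = 11
v5-v3-v1-v2: 7 + 4 + 4 = 15
Best route has total 5.

5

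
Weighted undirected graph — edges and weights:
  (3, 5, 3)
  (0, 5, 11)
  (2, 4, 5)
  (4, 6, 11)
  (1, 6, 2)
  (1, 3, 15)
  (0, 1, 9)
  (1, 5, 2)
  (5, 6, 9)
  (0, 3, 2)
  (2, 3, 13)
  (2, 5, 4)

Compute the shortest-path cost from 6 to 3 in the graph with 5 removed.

Routes from 6 to 3 avoiding 5:
6 - 4 - 2 - 3: 11 + 5 + 13 = 29
6 - 1 - 3: 2 + 15 = 17
6 - 1 - 0 - 3: 2 + 9 + 2 = 13
Shortest: 13.

13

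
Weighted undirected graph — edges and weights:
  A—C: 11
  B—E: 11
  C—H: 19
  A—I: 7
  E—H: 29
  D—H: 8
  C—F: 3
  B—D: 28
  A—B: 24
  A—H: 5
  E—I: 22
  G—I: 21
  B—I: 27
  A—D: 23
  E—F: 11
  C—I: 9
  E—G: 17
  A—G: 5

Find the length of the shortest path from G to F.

19

Some routes from G to F:
G -> A -> C -> F: 5 + 11 + 3 = 19
G -> A -> I -> C -> F: 5 + 7 + 9 + 3 = 24
G -> E -> F: 17 + 11 = 28
The minimum is 19.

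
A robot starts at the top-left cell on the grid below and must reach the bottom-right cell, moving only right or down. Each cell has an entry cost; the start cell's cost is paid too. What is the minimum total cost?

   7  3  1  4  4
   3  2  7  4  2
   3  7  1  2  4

25

Cheapest: [0,0] -> [0,1] -> [0,2] -> [0,3] -> [0,4] -> [1,4] -> [2,4]
  7 + 3 + 1 + 4 + 4 + 2 + 4 = 25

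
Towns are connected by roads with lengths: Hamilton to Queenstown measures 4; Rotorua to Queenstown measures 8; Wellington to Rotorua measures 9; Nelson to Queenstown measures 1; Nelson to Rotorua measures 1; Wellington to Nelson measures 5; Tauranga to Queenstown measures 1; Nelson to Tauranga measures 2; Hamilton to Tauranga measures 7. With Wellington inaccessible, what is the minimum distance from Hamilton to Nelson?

Some routes from Hamilton to Nelson avoiding Wellington:
Hamilton → Tauranga → Queenstown → Nelson: 7 + 1 + 1 = 9
Hamilton → Queenstown → Tauranga → Nelson: 4 + 1 + 2 = 7
Hamilton → Queenstown → Nelson: 4 + 1 = 5
Hamilton → Tauranga → Nelson: 7 + 2 = 9
Shortest: 5.

5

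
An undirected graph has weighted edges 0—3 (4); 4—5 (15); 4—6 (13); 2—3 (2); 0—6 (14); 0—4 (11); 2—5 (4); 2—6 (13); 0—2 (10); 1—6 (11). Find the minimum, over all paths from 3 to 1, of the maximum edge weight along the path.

A few of the 3→1 routes:
3 → 0 → 2 → 6 → 1: max(4, 10, 13, 11) = 13
3 → 2 → 0 → 6 → 1: max(2, 10, 14, 11) = 14
3 → 0 → 4 → 6 → 1: max(4, 11, 13, 11) = 13
3 → 2 → 0 → 4 → 6 → 1: max(2, 10, 11, 13, 11) = 13
3 → 2 → 6 → 1: max(2, 13, 11) = 13
The minimum achievable maximum is 13.

13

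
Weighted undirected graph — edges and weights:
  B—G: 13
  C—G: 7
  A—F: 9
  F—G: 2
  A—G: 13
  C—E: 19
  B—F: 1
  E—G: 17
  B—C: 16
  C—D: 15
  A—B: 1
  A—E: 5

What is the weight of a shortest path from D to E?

A few of the D→E routes:
D → C → B → A → E: 15 + 16 + 1 + 5 = 37
D → C → G → F → B → A → E: 15 + 7 + 2 + 1 + 1 + 5 = 31
D → C → E: 15 + 19 = 34
Best route has total 31.

31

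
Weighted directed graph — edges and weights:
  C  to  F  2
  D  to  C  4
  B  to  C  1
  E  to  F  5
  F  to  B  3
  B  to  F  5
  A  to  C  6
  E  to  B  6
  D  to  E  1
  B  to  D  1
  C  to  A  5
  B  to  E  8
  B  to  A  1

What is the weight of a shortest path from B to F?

3

Some routes from B to F:
B-D-E-F: 1 + 1 + 5 = 7
B-F: 5
B-C-F: 1 + 2 = 3
B-D-C-F: 1 + 4 + 2 = 7
Best route has total 3.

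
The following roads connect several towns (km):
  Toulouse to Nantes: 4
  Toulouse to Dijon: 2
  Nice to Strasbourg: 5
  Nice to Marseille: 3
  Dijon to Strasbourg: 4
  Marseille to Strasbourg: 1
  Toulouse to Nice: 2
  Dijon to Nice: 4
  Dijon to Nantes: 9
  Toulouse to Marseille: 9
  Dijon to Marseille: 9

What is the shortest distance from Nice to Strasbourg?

4

Checking several routes:
Nice - Dijon - Strasbourg: 4 + 4 = 8
Nice - Strasbourg: 5
Nice - Toulouse - Dijon - Strasbourg: 2 + 2 + 4 = 8
Nice - Marseille - Strasbourg: 3 + 1 = 4
Nice - Toulouse - Marseille - Strasbourg: 2 + 9 + 1 = 12
Best route has total 4 km.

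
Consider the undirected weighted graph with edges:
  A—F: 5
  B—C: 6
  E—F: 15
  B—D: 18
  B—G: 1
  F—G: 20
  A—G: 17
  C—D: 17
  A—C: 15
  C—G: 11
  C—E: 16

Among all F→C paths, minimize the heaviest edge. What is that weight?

Some routes from F to C:
F-A-G-B-C: max(5, 17, 1, 6) = 17
F-A-C: max(5, 15) = 15
F-A-G-C: max(5, 17, 11) = 17
F-A-G-B-D-C: max(5, 17, 1, 18, 17) = 18
F-E-C: max(15, 16) = 16
The minimum achievable maximum is 15.

15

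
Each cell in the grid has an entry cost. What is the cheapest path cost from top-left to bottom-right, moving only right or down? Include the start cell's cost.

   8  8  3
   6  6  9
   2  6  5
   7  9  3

One optimal route is (0,0) (1,0) (2,0) (2,1) (2,2) (3,2).
Its cost is 8 + 6 + 2 + 6 + 5 + 3 = 30.

30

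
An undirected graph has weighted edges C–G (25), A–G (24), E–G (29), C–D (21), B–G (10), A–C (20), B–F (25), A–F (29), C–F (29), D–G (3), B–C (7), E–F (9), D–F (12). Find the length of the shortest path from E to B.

Checking several routes:
E→F→D→G→B: 9 + 12 + 3 + 10 = 34
E→G→B: 29 + 10 = 39
E→F→B: 9 + 25 = 34
Shortest: 34.

34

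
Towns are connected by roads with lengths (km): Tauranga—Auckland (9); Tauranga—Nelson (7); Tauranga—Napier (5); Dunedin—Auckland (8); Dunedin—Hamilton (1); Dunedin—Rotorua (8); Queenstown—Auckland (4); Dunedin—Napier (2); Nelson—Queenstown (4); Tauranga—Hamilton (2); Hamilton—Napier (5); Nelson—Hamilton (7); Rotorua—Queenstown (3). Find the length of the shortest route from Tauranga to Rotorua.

11

Comparing a few candidate routes:
Tauranga→Hamilton→Dunedin→Rotorua: 2 + 1 + 8 = 11
Tauranga→Auckland→Queenstown→Rotorua: 9 + 4 + 3 = 16
Tauranga→Napier→Dunedin→Rotorua: 5 + 2 + 8 = 15
Tauranga→Nelson→Queenstown→Rotorua: 7 + 4 + 3 = 14
Shortest: 11 km.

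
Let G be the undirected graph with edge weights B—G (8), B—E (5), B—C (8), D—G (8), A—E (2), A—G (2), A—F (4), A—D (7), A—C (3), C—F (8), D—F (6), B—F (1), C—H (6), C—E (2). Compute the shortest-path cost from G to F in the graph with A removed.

Routes from G to F avoiding A:
G-B-E-C-F: 8 + 5 + 2 + 8 = 23
G-D-F: 8 + 6 = 14
G-B-C-F: 8 + 8 + 8 = 24
G-B-F: 8 + 1 = 9
Shortest: 9.

9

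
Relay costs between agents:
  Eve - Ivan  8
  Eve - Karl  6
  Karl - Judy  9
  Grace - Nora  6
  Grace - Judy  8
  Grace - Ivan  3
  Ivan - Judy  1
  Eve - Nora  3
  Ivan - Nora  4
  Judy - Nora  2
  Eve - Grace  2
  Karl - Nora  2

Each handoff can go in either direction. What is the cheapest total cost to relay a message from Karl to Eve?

Some routes from Karl to Eve:
Karl -> Nora -> Ivan -> Grace -> Eve: 2 + 4 + 3 + 2 = 11
Karl -> Nora -> Eve: 2 + 3 = 5
Karl -> Nora -> Grace -> Eve: 2 + 6 + 2 = 10
Karl -> Nora -> Judy -> Ivan -> Grace -> Eve: 2 + 2 + 1 + 3 + 2 = 10
Karl -> Eve: 6
The minimum is 5.

5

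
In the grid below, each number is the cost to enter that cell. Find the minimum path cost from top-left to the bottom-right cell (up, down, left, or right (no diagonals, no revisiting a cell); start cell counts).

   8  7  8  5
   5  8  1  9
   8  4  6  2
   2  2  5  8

38

Take [0,0] → [1,0] → [1,1] → [1,2] → [2,2] → [2,3] → [3,3] for a total of 8 + 5 + 8 + 1 + 6 + 2 + 8 = 38.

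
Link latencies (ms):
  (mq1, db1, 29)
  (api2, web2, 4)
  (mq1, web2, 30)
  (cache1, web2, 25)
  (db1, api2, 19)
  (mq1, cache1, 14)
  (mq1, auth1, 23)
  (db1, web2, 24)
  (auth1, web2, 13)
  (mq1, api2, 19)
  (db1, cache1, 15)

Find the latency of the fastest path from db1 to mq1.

Checking several routes:
db1→cache1→mq1: 15 + 14 = 29
db1→api2→mq1: 19 + 19 = 38
db1→mq1: 29
db1→web2→api2→mq1: 24 + 4 + 19 = 47
Shortest: 29 ms.

29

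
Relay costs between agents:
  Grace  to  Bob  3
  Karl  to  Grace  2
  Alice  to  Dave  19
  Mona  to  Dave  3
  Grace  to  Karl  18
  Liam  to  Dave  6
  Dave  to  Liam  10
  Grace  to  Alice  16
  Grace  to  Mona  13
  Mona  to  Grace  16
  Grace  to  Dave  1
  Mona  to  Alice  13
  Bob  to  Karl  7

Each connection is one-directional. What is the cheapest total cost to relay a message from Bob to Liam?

Candidate routes:
Bob-Karl-Grace-Dave-Liam: 7 + 2 + 1 + 10 = 20
Bob-Karl-Grace-Alice-Dave-Liam: 7 + 2 + 16 + 19 + 10 = 54
Bob-Karl-Grace-Mona-Dave-Liam: 7 + 2 + 13 + 3 + 10 = 35
Bob-Karl-Grace-Mona-Alice-Dave-Liam: 7 + 2 + 13 + 13 + 19 + 10 = 64
Best route has total 20.

20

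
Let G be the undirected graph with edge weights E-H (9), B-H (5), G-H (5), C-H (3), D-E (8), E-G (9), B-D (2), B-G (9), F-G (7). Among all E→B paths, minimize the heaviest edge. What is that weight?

8

Checking several routes:
E -> G -> H -> B: max(9, 5, 5) = 9
E -> H -> B: max(9, 5) = 9
E -> D -> B: max(8, 2) = 8
E -> G -> B: max(9, 9) = 9
Smallest bottleneck: 8.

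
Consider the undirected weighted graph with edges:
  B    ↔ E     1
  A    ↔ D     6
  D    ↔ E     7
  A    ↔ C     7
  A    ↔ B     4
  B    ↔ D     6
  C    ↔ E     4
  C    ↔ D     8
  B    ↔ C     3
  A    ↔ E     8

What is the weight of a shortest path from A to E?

Some routes from A to E:
A - B - C - E: 4 + 3 + 4 = 11
A - C - E: 7 + 4 = 11
A - B - E: 4 + 1 = 5
A - E: 8
A - D - E: 6 + 7 = 13
A - C - B - E: 7 + 3 + 1 = 11
Shortest: 5.

5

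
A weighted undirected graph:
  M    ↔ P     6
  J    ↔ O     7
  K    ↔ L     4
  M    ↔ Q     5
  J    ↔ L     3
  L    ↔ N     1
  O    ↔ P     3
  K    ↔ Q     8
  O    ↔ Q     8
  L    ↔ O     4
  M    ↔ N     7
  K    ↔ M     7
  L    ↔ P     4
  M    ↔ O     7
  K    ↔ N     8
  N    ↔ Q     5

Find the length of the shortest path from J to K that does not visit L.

Comparing a few candidate routes:
J-O-P-M-K: 7 + 3 + 6 + 7 = 23
J-O-M-K: 7 + 7 + 7 = 21
J-O-Q-M-K: 7 + 8 + 5 + 7 = 27
J-O-Q-K: 7 + 8 + 8 = 23
The minimum is 21.

21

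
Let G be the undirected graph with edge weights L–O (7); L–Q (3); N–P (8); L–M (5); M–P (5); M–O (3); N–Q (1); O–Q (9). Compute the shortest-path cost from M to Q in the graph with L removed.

12

Candidate routes:
M-P-N-Q: 5 + 8 + 1 = 14
M-O-Q: 3 + 9 = 12
Best route has total 12.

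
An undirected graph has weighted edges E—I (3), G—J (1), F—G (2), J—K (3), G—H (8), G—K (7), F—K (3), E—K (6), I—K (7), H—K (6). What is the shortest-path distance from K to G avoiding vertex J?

Paths from K to G avoiding J:
K -> H -> G: 6 + 8 = 14
K -> F -> G: 3 + 2 = 5
K -> G: 7
Shortest: 5.

5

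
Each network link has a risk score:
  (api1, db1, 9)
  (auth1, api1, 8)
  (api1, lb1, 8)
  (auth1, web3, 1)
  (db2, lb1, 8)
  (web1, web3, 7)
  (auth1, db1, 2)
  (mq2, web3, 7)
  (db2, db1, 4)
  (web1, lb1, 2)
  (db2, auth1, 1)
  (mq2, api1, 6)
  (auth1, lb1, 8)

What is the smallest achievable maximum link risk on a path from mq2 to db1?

Some routes from mq2 to db1:
mq2 - api1 - lb1 - auth1 - db1: max(6, 8, 8, 2) = 8
mq2 - web3 - auth1 - db2 - db1: max(7, 1, 1, 4) = 7
mq2 - api1 - lb1 - auth1 - db2 - db1: max(6, 8, 8, 1, 4) = 8
mq2 - web3 - auth1 - db1: max(7, 1, 2) = 7
The minimum achievable maximum is 7.

7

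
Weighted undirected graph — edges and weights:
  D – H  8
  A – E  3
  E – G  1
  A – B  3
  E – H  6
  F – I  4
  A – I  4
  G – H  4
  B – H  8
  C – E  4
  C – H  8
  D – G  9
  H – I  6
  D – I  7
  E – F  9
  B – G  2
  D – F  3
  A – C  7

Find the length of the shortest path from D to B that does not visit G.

A few of the D→B routes:
D - F - I - A - B: 3 + 4 + 4 + 3 = 14
D - H - B: 8 + 8 = 16
D - I - A - B: 7 + 4 + 3 = 14
Best route has total 14.

14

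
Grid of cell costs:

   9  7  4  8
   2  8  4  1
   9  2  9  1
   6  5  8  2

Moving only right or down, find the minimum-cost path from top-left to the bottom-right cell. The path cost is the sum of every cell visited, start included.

One optimal route is r0c0 r1c0 r1c1 r1c2 r1c3 r2c3 r3c3.
Its cost is 9 + 2 + 8 + 4 + 1 + 1 + 2 = 27.

27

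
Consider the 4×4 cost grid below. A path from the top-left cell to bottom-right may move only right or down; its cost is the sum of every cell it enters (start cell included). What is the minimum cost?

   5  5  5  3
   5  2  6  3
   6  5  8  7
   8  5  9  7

One optimal route is r0c0 -> r0c1 -> r0c2 -> r0c3 -> r1c3 -> r2c3 -> r3c3.
Its cost is 5 + 5 + 5 + 3 + 3 + 7 + 7 = 35.

35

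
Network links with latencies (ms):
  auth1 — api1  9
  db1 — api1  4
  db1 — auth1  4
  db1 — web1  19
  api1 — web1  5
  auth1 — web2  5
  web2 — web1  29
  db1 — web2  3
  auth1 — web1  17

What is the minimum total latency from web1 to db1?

9

Comparing a few candidate routes:
web1 -> api1 -> db1: 5 + 4 = 9
web1 -> auth1 -> web2 -> db1: 17 + 5 + 3 = 25
web1 -> auth1 -> db1: 17 + 4 = 21
web1 -> db1: 19
web1 -> api1 -> auth1 -> db1: 5 + 9 + 4 = 18
web1 -> api1 -> auth1 -> web2 -> db1: 5 + 9 + 5 + 3 = 22
Best route has total 9 ms.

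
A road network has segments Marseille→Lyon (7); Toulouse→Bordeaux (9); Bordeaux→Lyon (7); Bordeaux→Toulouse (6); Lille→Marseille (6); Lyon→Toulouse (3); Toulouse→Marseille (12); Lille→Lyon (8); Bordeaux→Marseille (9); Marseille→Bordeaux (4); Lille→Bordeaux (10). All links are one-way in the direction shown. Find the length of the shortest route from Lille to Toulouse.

Comparing a few candidate routes:
Lille→Lyon→Toulouse: 8 + 3 = 11
Lille→Marseille→Lyon→Toulouse: 6 + 7 + 3 = 16
Lille→Bordeaux→Toulouse: 10 + 6 = 16
Lille→Marseille→Bordeaux→Toulouse: 6 + 4 + 6 = 16
Best route has total 11 mi.

11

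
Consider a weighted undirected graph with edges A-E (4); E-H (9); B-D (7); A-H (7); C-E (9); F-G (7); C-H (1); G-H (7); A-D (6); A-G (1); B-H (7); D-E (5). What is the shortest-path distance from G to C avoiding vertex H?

14

Paths from G to C avoiding H:
G -> A -> E -> C: 1 + 4 + 9 = 14
G -> A -> D -> E -> C: 1 + 6 + 5 + 9 = 21
Best route has total 14.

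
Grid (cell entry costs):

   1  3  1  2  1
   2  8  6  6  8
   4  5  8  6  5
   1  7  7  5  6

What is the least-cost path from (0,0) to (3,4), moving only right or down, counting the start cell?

Path (0,0) → (0,1) → (0,2) → (0,3) → (0,4) → (1,4) → (2,4) → (3,4): 1 + 3 + 1 + 2 + 1 + 8 + 5 + 6 = 27.

27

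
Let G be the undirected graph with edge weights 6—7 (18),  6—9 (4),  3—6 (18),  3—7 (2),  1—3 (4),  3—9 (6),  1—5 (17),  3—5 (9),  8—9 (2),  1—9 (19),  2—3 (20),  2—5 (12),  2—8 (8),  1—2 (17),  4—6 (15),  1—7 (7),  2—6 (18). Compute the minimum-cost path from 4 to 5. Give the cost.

34

A few of the 4→5 routes:
4-6-9-3-5: 15 + 4 + 6 + 9 = 34
4-6-7-3-5: 15 + 18 + 2 + 9 = 44
4-6-3-5: 15 + 18 + 9 = 42
4-6-9-8-2-5: 15 + 4 + 2 + 8 + 12 = 41
Best route has total 34.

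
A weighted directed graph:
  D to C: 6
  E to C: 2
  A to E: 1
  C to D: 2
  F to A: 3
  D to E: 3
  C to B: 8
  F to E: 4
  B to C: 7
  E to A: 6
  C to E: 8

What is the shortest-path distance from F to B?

Routes from F to B:
F → E → C → B: 4 + 2 + 8 = 14
F → A → E → C → B: 3 + 1 + 2 + 8 = 14
Best route has total 14.

14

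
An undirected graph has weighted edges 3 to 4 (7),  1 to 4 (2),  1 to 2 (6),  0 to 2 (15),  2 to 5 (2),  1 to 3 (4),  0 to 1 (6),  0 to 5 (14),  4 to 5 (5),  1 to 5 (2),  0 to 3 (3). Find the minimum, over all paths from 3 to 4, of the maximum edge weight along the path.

4

Comparing a few candidate routes:
3 - 1 - 4: max(4, 2) = 4
3 - 0 - 1 - 5 - 4: max(3, 6, 2, 5) = 6
3 - 0 - 1 - 2 - 5 - 4: max(3, 6, 6, 2, 5) = 6
3 - 0 - 1 - 4: max(3, 6, 2) = 6
3 - 1 - 2 - 5 - 4: max(4, 6, 2, 5) = 6
3 - 1 - 5 - 4: max(4, 2, 5) = 5
The minimum achievable maximum is 4.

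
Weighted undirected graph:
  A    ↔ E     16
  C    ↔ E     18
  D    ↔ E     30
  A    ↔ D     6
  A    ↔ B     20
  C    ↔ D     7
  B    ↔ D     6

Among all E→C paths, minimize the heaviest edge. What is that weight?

Paths from E to C:
E→A→B→D→C: max(16, 20, 6, 7) = 20
E→C: max(18) = 18
E→D→C: max(30, 7) = 30
E→A→D→C: max(16, 6, 7) = 16
The minimum achievable maximum is 16.

16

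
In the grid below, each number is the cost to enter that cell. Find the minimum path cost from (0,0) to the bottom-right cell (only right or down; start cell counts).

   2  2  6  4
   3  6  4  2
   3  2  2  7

Cheapest: r0c0 -> r1c0 -> r2c0 -> r2c1 -> r2c2 -> r2c3
  2 + 3 + 3 + 2 + 2 + 7 = 19

19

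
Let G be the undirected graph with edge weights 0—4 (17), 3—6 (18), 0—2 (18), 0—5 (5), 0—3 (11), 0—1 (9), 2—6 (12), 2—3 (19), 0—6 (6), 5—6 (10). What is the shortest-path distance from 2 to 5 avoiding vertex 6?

23

Routes from 2 to 5 avoiding 6:
2 - 0 - 5: 18 + 5 = 23
2 - 3 - 0 - 5: 19 + 11 + 5 = 35
The minimum is 23.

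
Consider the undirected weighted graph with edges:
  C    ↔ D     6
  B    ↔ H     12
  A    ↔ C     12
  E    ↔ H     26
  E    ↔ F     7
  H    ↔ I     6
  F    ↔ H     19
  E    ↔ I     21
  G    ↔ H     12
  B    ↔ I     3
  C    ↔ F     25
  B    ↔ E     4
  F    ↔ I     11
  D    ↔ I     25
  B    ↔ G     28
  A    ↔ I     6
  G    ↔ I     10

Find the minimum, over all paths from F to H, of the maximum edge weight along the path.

A few of the F→H routes:
F-I-H: max(11, 6) = 11
F-E-B-H: max(7, 4, 12) = 12
F-I-B-H: max(11, 3, 12) = 12
F-E-B-I-H: max(7, 4, 3, 6) = 7
F-I-G-H: max(11, 10, 12) = 12
F-E-B-I-G-H: max(7, 4, 3, 10, 12) = 12
Smallest bottleneck: 7.

7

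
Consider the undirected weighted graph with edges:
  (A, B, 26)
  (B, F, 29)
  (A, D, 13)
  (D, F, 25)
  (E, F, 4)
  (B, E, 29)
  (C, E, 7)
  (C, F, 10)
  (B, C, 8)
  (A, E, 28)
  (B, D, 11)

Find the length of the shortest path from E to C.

7

A few of the E→C routes:
E → B → C: 29 + 8 = 37
E → A → D → B → C: 28 + 13 + 11 + 8 = 60
E → F → C: 4 + 10 = 14
E → F → B → C: 4 + 29 + 8 = 41
E → C: 7
E → F → D → B → C: 4 + 25 + 11 + 8 = 48
Shortest: 7.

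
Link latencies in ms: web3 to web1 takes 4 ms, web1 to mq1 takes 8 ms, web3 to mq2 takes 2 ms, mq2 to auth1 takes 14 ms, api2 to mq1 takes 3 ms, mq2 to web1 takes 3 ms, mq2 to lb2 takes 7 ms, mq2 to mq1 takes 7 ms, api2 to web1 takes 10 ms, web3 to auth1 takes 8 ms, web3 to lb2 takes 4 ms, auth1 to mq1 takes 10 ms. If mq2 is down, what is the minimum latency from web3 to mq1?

Paths from web3 to mq1 avoiding mq2:
web3 - web1 - mq1: 4 + 8 = 12
web3 - auth1 - mq1: 8 + 10 = 18
web3 - web1 - api2 - mq1: 4 + 10 + 3 = 17
Best route has total 12 ms.

12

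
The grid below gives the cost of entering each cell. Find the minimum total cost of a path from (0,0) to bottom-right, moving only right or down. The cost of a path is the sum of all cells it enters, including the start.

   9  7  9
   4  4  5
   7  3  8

28

Path r0c0→r1c0→r1c1→r2c1→r2c2: 9 + 4 + 4 + 3 + 8 = 28.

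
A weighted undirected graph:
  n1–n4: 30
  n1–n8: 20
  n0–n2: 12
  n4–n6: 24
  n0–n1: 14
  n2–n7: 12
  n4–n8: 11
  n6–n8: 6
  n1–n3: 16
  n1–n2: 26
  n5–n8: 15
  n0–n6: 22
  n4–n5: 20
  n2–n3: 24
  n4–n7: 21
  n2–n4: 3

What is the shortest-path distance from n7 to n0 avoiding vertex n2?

Comparing a few candidate routes:
n7 - n4 - n8 - n6 - n0: 21 + 11 + 6 + 22 = 60
n7 - n4 - n8 - n1 - n0: 21 + 11 + 20 + 14 = 66
n7 - n4 - n1 - n0: 21 + 30 + 14 = 65
Shortest: 60.

60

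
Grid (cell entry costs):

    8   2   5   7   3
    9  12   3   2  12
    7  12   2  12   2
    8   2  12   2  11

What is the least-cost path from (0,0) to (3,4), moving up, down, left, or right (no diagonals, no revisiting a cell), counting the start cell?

45

Best path: r0c0→r0c1→r0c2→r1c2→r1c3→r1c4→r2c4→r3c4
Cost: 8 + 2 + 5 + 3 + 2 + 12 + 2 + 11 = 45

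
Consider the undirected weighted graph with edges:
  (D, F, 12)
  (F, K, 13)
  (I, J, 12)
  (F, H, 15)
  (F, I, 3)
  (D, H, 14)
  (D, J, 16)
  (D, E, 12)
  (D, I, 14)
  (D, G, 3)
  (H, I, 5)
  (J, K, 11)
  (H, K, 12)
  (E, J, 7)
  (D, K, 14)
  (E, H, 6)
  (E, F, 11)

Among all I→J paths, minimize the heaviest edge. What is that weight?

7

Comparing a few candidate routes:
I → J: max(12) = 12
I → F → E → J: max(3, 11, 7) = 11
I → H → K → J: max(5, 12, 11) = 12
I → H → E → J: max(5, 6, 7) = 7
Best route has worst link 7.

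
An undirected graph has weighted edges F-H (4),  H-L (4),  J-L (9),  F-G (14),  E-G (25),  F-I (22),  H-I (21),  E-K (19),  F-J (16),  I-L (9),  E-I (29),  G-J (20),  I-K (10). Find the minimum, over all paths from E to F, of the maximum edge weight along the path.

19

Checking several routes:
E -> K -> I -> L -> J -> F: max(19, 10, 9, 9, 16) = 19
E -> K -> I -> L -> H -> F: max(19, 10, 9, 4, 4) = 19
E -> K -> I -> L -> J -> G -> F: max(19, 10, 9, 9, 20, 14) = 20
Best route has worst link 19.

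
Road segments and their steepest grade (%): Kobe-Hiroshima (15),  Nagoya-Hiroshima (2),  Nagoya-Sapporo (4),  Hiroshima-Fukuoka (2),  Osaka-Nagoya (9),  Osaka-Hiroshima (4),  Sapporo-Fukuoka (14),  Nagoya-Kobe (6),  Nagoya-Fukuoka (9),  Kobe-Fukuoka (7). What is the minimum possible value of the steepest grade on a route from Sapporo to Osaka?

4

Some routes from Sapporo to Osaka:
Sapporo - Nagoya - Osaka: max(4, 9) = 9
Sapporo - Nagoya - Kobe - Fukuoka - Hiroshima - Osaka: max(4, 6, 7, 2, 4) = 7
Sapporo - Nagoya - Fukuoka - Hiroshima - Osaka: max(4, 9, 2, 4) = 9
Sapporo - Nagoya - Hiroshima - Osaka: max(4, 2, 4) = 4
The minimum achievable maximum is 4%.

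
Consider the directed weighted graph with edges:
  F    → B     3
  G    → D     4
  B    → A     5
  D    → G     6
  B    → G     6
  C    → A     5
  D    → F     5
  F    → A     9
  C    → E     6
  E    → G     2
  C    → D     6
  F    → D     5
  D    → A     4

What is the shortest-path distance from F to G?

Paths from F to G:
F -> B -> G: 3 + 6 = 9
F -> D -> G: 5 + 6 = 11
Shortest: 9.

9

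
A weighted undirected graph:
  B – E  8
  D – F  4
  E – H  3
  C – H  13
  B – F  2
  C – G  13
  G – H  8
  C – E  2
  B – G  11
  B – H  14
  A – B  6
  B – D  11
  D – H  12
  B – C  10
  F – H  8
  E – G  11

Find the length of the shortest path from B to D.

6

Comparing a few candidate routes:
B -> F -> H -> D: 2 + 8 + 12 = 22
B -> F -> D: 2 + 4 = 6
B -> D: 11
Shortest: 6.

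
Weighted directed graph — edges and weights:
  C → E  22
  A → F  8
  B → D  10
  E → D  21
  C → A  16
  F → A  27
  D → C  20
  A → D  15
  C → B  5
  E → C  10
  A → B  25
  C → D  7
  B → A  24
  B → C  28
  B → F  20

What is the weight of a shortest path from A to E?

57

Paths from A to E:
A - B - C - E: 25 + 28 + 22 = 75
A - D - C - E: 15 + 20 + 22 = 57
A - B - D - C - E: 25 + 10 + 20 + 22 = 77
Shortest: 57.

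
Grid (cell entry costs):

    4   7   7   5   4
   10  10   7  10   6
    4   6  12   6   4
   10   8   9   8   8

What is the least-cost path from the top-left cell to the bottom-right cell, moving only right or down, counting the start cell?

Path [0,0] -> [0,1] -> [0,2] -> [0,3] -> [0,4] -> [1,4] -> [2,4] -> [3,4]: 4 + 7 + 7 + 5 + 4 + 6 + 4 + 8 = 45.

45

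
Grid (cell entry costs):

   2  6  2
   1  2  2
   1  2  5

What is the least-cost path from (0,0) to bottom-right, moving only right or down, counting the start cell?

Path (0,0) (1,0) (2,0) (2,1) (2,2): 2 + 1 + 1 + 2 + 5 = 11.
For comparison, the top-then-right route costs 17.

11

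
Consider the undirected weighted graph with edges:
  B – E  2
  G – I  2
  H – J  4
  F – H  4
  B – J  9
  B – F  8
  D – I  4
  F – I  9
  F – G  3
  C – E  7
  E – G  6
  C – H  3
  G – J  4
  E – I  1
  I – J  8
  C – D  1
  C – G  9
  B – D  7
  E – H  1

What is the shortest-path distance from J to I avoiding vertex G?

6

Some routes from J to I avoiding G:
J-H-E-I: 4 + 1 + 1 = 6
J-B-E-I: 9 + 2 + 1 = 12
J-H-C-E-I: 4 + 3 + 7 + 1 = 15
J-I: 8
J-H-C-D-I: 4 + 3 + 1 + 4 = 12
J-H-F-I: 4 + 4 + 9 = 17
Best route has total 6.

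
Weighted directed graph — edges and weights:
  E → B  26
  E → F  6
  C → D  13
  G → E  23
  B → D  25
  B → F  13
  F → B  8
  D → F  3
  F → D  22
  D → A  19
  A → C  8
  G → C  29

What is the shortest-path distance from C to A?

Candidate routes:
C-D-A: 13 + 19 = 32
Shortest: 32.

32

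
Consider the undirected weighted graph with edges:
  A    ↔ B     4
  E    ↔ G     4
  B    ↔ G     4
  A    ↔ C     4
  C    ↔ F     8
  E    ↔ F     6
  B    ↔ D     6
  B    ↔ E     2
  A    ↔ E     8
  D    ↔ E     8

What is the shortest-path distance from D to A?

10

Some routes from D to A:
D→B→G→E→A: 6 + 4 + 4 + 8 = 22
D→E→A: 8 + 8 = 16
D→E→B→A: 8 + 2 + 4 = 14
D→E→G→B→A: 8 + 4 + 4 + 4 = 20
D→B→E→A: 6 + 2 + 8 = 16
D→B→A: 6 + 4 = 10
Shortest: 10.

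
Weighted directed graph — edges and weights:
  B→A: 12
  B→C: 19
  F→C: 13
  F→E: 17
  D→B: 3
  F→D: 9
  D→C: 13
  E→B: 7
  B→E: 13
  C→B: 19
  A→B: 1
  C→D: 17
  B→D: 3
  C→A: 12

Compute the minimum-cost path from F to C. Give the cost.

13

Candidate routes:
F-D-C: 9 + 13 = 22
F-D-B-C: 9 + 3 + 19 = 31
F-E-B-D-C: 17 + 7 + 3 + 13 = 40
F-E-B-C: 17 + 7 + 19 = 43
F-C: 13
Best route has total 13.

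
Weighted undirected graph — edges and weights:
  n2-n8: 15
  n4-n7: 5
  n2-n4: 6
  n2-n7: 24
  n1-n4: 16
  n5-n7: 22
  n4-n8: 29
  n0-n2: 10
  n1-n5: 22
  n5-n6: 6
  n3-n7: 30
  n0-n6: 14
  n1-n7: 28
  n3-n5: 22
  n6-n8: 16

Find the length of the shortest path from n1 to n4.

16

A few of the n1→n4 routes:
n1 - n5 - n6 - n0 - n2 - n4: 22 + 6 + 14 + 10 + 6 = 58
n1 - n5 - n7 - n4: 22 + 22 + 5 = 49
n1 - n4: 16
n1 - n7 - n4: 28 + 5 = 33
Shortest: 16.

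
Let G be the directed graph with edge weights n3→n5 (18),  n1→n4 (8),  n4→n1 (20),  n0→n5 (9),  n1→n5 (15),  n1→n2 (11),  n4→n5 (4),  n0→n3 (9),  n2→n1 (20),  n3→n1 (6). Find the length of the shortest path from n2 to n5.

32

Routes from n2 to n5:
n2 → n1 → n5: 20 + 15 = 35
n2 → n1 → n4 → n5: 20 + 8 + 4 = 32
Shortest: 32.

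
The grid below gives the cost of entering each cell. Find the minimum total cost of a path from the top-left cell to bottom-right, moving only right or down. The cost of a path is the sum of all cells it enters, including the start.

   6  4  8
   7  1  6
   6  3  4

18

Cheapest: [0,0] [0,1] [1,1] [2,1] [2,2]
  6 + 4 + 1 + 3 + 4 = 18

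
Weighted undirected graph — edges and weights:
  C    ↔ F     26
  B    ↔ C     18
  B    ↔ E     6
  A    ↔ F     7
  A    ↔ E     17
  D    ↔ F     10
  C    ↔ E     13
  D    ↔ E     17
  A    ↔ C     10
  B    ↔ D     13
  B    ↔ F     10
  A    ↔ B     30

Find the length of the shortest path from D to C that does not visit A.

Comparing a few candidate routes:
D → E → C: 17 + 13 = 30
D → F → B → C: 10 + 10 + 18 = 38
D → B → C: 13 + 18 = 31
D → F → C: 10 + 26 = 36
D → B → E → C: 13 + 6 + 13 = 32
D → F → B → E → C: 10 + 10 + 6 + 13 = 39
Shortest: 30.

30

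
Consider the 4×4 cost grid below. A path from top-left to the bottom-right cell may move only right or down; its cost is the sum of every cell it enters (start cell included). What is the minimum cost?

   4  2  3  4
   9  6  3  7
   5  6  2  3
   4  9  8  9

Take [0,0] [0,1] [0,2] [1,2] [2,2] [2,3] [3,3] for a total of 4 + 2 + 3 + 3 + 2 + 3 + 9 = 26.
(Top row then right column would cost 32.)

26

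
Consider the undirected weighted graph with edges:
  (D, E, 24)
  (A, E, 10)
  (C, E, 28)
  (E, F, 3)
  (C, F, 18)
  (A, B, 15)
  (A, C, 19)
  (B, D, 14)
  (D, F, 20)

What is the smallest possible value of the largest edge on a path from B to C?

18

Some routes from B to C:
B→D→F→C: max(14, 20, 18) = 20
B→A→C: max(15, 19) = 19
B→A→E→F→C: max(15, 10, 3, 18) = 18
B→D→F→E→A→C: max(14, 20, 3, 10, 19) = 20
The minimum achievable maximum is 18.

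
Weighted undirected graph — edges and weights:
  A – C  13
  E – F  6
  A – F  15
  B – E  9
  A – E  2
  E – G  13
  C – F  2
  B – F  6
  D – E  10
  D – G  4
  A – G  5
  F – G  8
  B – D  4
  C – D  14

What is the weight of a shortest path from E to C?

8

Some routes from E to C:
E→A→C: 2 + 13 = 15
E→B→F→C: 9 + 6 + 2 = 17
E→F→C: 6 + 2 = 8
E→A→G→F→C: 2 + 5 + 8 + 2 = 17
Shortest: 8.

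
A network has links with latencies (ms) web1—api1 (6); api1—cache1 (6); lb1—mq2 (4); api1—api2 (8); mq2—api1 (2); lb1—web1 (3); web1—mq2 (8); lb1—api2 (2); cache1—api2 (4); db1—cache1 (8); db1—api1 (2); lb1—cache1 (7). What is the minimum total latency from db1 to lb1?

8

Checking several routes:
db1 -> api1 -> web1 -> lb1: 2 + 6 + 3 = 11
db1 -> cache1 -> api2 -> lb1: 8 + 4 + 2 = 14
db1 -> api1 -> mq2 -> lb1: 2 + 2 + 4 = 8
db1 -> api1 -> api2 -> lb1: 2 + 8 + 2 = 12
The minimum is 8 ms.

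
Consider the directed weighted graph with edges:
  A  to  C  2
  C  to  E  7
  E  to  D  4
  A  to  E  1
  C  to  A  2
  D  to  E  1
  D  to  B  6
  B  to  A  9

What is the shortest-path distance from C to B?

Routes from C to B:
C → E → D → B: 7 + 4 + 6 = 17
C → A → E → D → B: 2 + 1 + 4 + 6 = 13
Shortest: 13.

13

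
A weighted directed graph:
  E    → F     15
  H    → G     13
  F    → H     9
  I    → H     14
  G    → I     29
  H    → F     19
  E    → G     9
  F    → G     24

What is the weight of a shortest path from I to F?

33

Paths from I to F:
I-H-F: 14 + 19 = 33
Best route has total 33.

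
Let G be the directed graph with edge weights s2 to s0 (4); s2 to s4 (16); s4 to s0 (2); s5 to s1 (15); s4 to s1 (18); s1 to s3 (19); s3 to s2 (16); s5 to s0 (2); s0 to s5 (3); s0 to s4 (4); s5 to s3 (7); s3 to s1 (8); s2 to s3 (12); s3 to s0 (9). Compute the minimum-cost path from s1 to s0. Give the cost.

Routes from s1 to s0:
s1-s3-s2-s4-s0: 19 + 16 + 16 + 2 = 53
s1-s3-s0: 19 + 9 = 28
s1-s3-s2-s0: 19 + 16 + 4 = 39
Best route has total 28.

28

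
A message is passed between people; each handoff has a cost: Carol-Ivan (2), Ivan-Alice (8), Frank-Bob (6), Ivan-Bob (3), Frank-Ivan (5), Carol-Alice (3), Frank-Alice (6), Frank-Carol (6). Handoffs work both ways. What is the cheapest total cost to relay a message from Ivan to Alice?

5

Comparing a few candidate routes:
Ivan -> Alice: 8
Ivan -> Carol -> Alice: 2 + 3 = 5
Ivan -> Carol -> Frank -> Alice: 2 + 6 + 6 = 14
Ivan -> Frank -> Carol -> Alice: 5 + 6 + 3 = 14
Ivan -> Frank -> Alice: 5 + 6 = 11
Best route has total 5.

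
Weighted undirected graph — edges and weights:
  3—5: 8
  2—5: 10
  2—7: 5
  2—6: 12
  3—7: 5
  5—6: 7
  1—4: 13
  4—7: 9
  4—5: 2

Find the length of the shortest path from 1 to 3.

23

Routes from 1 to 3:
1 -> 4 -> 7 -> 2 -> 5 -> 3: 13 + 9 + 5 + 10 + 8 = 45
1 -> 4 -> 7 -> 3: 13 + 9 + 5 = 27
1 -> 4 -> 7 -> 2 -> 6 -> 5 -> 3: 13 + 9 + 5 + 12 + 7 + 8 = 54
1 -> 4 -> 5 -> 3: 13 + 2 + 8 = 23
1 -> 4 -> 5 -> 6 -> 2 -> 7 -> 3: 13 + 2 + 7 + 12 + 5 + 5 = 44
1 -> 4 -> 5 -> 2 -> 7 -> 3: 13 + 2 + 10 + 5 + 5 = 35
Best route has total 23.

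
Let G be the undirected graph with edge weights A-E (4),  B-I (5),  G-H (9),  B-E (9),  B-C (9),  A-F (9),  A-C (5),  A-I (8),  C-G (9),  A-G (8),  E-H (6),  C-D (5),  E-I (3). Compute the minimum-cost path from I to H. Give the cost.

Checking several routes:
I→A→E→H: 8 + 4 + 6 = 18
I→B→E→H: 5 + 9 + 6 = 20
I→E→A→G→H: 3 + 4 + 8 + 9 = 24
I→E→H: 3 + 6 = 9
The minimum is 9.

9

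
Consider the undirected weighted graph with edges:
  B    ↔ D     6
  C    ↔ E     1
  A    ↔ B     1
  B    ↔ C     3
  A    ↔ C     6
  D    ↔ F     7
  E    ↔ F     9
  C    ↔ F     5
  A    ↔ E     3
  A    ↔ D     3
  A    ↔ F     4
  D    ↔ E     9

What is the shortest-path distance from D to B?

Comparing a few candidate routes:
D → B: 6
D → A → B: 3 + 1 = 4
D → A → E → C → B: 3 + 3 + 1 + 3 = 10
D → F → A → B: 7 + 4 + 1 = 12
Best route has total 4.

4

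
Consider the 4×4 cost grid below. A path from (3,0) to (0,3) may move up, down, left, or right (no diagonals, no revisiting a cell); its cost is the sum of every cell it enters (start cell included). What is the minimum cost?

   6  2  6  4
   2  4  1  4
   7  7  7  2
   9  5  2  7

31

Take (3,0) → (2,0) → (1,0) → (1,1) → (1,2) → (1,3) → (0,3) for a total of 9 + 7 + 2 + 4 + 1 + 4 + 4 = 31.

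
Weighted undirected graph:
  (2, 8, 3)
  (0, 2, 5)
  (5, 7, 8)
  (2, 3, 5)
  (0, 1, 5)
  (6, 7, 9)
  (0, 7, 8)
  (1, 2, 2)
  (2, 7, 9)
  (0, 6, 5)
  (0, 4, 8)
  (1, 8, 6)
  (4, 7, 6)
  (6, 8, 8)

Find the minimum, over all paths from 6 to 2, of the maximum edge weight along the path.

5

Checking several routes:
6→0→2: max(5, 5) = 5
6→0→1→8→2: max(5, 5, 6, 3) = 6
6→0→1→2: max(5, 5, 2) = 5
6→8→2: max(8, 3) = 8
Smallest bottleneck: 5.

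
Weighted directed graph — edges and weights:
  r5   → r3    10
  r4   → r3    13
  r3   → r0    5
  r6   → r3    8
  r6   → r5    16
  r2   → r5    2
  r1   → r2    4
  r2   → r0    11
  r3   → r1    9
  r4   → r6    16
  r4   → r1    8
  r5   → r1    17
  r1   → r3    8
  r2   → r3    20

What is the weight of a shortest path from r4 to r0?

Comparing a few candidate routes:
r4-r1-r2-r5-r3-r0: 8 + 4 + 2 + 10 + 5 = 29
r4-r6-r3-r0: 16 + 8 + 5 = 29
r4-r1-r3-r0: 8 + 8 + 5 = 21
r4-r3-r1-r2-r0: 13 + 9 + 4 + 11 = 37
r4-r1-r2-r0: 8 + 4 + 11 = 23
r4-r3-r0: 13 + 5 = 18
Best route has total 18.

18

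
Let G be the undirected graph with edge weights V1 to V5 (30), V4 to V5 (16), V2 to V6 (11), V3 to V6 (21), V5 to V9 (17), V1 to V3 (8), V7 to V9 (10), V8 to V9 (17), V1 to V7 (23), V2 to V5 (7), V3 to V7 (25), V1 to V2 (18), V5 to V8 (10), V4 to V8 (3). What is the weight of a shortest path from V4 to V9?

20

Some routes from V4 to V9:
V4 -> V5 -> V9: 16 + 17 = 33
V4 -> V5 -> V8 -> V9: 16 + 10 + 17 = 43
V4 -> V8 -> V5 -> V2 -> V1 -> V7 -> V9: 3 + 10 + 7 + 18 + 23 + 10 = 71
V4 -> V5 -> V2 -> V1 -> V7 -> V9: 16 + 7 + 18 + 23 + 10 = 74
V4 -> V8 -> V5 -> V9: 3 + 10 + 17 = 30
V4 -> V8 -> V9: 3 + 17 = 20
Best route has total 20.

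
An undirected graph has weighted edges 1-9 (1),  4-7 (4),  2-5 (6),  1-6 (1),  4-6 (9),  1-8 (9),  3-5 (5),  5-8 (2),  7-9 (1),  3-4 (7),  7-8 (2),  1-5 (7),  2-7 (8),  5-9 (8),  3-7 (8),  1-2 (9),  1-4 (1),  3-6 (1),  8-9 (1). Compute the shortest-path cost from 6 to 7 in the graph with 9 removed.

A few of the 6→7 routes:
6→1→4→7: 1 + 1 + 4 = 6
6→3→7: 1 + 8 = 9
6→3→5→8→7: 1 + 5 + 2 + 2 = 10
Shortest: 6.

6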